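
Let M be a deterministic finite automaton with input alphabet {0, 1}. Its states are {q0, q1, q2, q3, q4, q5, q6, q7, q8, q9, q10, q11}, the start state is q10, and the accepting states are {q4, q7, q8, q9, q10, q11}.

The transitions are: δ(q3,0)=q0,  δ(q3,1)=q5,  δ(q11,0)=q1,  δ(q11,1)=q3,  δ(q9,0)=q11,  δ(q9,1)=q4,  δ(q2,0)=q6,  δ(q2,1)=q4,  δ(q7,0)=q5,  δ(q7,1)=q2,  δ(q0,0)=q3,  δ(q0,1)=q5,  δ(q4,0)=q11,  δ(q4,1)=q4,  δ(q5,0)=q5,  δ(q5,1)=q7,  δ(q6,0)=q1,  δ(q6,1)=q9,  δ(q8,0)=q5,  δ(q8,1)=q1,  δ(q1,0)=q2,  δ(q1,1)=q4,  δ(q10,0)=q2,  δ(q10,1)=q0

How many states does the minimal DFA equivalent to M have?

States {q8} cannot be reached from the start state, so discard them.
P0 = {q4,q7,q9,q10,q11} | {q0,q1,q2,q3,q5,q6}.
Refine {q4,q7,q9,q10,q11} on symbol 0: members go to different blocks, giving {q7,q10,q11} and {q4,q9}.
Refine {q0,q1,q2,q3,q5,q6} on symbol 1: members go to different blocks, giving {q1,q2,q6} and {q0,q3} and {q5}.
On input 0, block {q7,q10,q11} splits into {q10,q11} and {q7}.
No further refinement is possible. Final partition (6 blocks): {q10,q11} | {q1,q2,q6} | {q4,q9} | {q0,q3} | {q5} | {q7}.

6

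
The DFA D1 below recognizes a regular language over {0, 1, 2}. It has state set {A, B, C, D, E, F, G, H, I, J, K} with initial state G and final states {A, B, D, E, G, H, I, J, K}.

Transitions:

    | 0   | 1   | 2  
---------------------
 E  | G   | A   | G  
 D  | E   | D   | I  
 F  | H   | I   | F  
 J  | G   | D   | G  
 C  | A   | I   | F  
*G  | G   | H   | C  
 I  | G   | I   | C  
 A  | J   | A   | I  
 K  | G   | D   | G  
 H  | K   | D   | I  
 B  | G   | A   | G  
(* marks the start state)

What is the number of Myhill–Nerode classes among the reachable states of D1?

5

States {B} cannot be reached from the start state, so discard them.
P0 = {A,D,E,G,H,I,J,K} | {C,F}.
Refine {A,D,E,G,H,I,J,K} on symbol 2: members go to different blocks, giving {A,D,E,H,J,K} and {G,I}.
Refine {A,D,E,H,J,K} on symbol 0: members go to different blocks, giving {A,D,H} and {E,J,K}.
On input 1, block {G,I} splits into {G} and {I}.
The partition is now stable with 5 blocks: {A,D,H} | {C,F} | {G} | {E,J,K} | {I}.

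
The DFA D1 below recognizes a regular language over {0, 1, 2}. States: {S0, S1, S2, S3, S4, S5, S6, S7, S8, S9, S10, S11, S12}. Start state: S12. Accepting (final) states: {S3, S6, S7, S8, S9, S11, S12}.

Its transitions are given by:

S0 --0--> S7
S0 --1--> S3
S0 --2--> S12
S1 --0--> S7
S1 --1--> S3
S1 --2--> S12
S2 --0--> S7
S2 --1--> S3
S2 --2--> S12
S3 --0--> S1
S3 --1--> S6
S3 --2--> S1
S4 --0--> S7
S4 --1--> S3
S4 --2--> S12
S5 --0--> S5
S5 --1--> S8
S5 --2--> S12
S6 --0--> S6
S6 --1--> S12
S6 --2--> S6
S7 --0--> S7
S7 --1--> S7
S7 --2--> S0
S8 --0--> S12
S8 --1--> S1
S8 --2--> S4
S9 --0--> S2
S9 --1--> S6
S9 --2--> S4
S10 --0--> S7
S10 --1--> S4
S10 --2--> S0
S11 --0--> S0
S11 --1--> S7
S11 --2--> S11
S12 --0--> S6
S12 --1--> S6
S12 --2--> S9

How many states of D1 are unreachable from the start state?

4

No path from S12 leads to S5, S8, S10, S11; the other 9 states are all reachable.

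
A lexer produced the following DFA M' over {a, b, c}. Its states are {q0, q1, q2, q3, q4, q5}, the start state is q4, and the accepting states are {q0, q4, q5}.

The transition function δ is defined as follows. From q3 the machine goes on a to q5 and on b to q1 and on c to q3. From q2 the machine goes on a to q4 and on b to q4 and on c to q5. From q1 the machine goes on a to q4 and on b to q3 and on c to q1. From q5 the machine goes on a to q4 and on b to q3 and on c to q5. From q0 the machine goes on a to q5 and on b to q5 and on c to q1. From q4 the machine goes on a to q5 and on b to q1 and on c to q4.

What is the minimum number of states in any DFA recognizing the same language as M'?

2

Reachable states from the start: {q1,q3,q4,q5}. Unreachable: {q0,q2} — drop them.
P0 = {q4,q5} | {q1,q3}.
No further refinement is possible. Final partition (2 blocks): {q4,q5} | {q1,q3}.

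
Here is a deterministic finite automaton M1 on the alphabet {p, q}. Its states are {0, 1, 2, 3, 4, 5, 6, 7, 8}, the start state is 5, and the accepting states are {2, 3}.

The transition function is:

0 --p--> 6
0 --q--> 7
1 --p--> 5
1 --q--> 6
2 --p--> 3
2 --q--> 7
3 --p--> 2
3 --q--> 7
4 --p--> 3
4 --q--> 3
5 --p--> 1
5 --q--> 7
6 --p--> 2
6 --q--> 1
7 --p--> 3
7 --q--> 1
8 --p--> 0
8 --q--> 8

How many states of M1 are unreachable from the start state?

3

No path from 5 leads to 0, 4, 8; the other 6 states are all reachable.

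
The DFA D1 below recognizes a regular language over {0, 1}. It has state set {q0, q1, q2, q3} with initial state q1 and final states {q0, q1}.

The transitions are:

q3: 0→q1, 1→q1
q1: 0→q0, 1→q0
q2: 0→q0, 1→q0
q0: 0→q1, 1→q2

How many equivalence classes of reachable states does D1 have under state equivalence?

Reachable states from the start: {q0,q1,q2}. Unreachable: {q3} — drop them.
P0 = {q0,q1} | {q2}.
On input 1, block {q0,q1} splits into {q0} and {q1}.
No further refinement is possible. Final partition (3 blocks): {q0} | {q2} | {q1}.

3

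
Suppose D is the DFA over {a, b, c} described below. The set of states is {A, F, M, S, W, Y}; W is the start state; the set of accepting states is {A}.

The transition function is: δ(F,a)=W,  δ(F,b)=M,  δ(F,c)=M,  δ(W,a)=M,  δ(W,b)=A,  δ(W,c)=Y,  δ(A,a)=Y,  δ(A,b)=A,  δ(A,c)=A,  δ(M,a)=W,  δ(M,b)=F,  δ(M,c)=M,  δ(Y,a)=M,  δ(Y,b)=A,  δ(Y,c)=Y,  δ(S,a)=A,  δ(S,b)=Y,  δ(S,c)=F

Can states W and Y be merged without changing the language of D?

Yes

Reachable states from the start: {A,F,M,W,Y}. Unreachable: {S} — drop them.
Start with accepting vs non-accepting: {A} | {F,M,W,Y}.
Split {F,M,W,Y} by δ(·,b) → {F,M} and {W,Y}.
Stable partition: {A} | {F,M} | {W,Y} — 3 equivalence classes.
W and Y lie in the same block of the stable partition, so they are equivalent — no string distinguishes them.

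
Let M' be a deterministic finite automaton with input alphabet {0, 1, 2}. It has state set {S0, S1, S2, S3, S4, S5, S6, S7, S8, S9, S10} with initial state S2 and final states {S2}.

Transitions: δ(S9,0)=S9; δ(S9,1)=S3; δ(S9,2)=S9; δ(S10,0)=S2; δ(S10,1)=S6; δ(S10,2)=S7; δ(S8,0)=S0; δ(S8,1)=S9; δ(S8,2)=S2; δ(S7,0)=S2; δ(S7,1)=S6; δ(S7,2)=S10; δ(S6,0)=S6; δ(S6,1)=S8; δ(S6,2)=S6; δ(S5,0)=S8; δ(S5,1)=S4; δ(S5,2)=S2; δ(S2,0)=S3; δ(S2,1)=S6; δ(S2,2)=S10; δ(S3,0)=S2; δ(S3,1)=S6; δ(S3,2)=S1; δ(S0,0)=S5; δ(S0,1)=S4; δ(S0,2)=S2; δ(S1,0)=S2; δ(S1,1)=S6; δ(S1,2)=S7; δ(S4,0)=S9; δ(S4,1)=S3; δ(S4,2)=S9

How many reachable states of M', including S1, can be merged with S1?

P0 = {S2} | {S0,S1,S3,S4,S5,S6,S7,S8,S9,S10}.
On input 0, block {S0,S1,S3,S4,S5,S6,S7,S8,S9,S10} splits into {S0,S4,S5,S6,S8,S9} and {S1,S3,S7,S10}.
On input 1, block {S0,S4,S5,S6,S8,S9} splits into {S0,S5,S6,S8} and {S4,S9}.
Refine {S0,S5,S6,S8} on symbol 1: members go to different blocks, giving {S0,S5,S8} and {S6}.
Stable partition: {S2} | {S0,S5,S8} | {S1,S3,S7,S10} | {S4,S9} | {S6} — 5 equivalence classes.
The equivalence class containing S1 is {S1,S3,S7,S10}, of size 4.

4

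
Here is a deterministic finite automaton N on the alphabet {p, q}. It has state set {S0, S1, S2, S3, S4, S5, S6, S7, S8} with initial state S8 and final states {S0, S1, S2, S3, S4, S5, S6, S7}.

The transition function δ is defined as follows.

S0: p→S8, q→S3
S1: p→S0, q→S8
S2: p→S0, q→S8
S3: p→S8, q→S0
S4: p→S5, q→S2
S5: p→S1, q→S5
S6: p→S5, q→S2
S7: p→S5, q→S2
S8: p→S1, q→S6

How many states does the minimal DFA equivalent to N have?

5

Reachable states from the start: {S0,S1,S2,S3,S5,S6,S8}. Unreachable: {S4,S7} — drop them.
Initial partition by acceptance: {S0,S1,S2,S3,S5,S6} | {S8}.
Refine {S0,S1,S2,S3,S5,S6} on symbol p: members go to different blocks, giving {S1,S2,S5,S6} and {S0,S3}.
On input p, block {S1,S2,S5,S6} splits into {S1,S2} and {S5,S6}.
On input p, block {S5,S6} splits into {S5} and {S6}.
Stable partition: {S1,S2} | {S8} | {S0,S3} | {S5} | {S6} — 5 equivalence classes.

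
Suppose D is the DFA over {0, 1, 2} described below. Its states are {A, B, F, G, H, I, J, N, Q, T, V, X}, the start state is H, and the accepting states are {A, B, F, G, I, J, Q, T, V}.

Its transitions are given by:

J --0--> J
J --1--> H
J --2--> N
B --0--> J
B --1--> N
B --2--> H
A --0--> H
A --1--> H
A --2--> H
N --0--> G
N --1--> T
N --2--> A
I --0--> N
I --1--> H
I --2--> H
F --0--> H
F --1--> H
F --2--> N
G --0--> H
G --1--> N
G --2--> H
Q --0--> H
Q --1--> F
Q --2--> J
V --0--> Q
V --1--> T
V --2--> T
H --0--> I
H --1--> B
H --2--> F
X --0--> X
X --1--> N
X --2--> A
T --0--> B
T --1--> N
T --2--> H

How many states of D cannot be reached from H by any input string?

BFS from H reaches {A, B, F, G, H, I, J, N, T}; the 3 state(s) Q, V, X are never visited.

3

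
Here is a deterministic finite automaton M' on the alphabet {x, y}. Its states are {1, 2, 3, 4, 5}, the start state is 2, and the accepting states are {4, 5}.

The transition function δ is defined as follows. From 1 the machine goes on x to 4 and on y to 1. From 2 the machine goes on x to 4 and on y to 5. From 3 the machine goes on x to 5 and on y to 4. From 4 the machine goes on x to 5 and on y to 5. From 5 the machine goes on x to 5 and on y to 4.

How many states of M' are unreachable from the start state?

No path from 2 leads to 1, 3; the other 3 states are all reachable.

2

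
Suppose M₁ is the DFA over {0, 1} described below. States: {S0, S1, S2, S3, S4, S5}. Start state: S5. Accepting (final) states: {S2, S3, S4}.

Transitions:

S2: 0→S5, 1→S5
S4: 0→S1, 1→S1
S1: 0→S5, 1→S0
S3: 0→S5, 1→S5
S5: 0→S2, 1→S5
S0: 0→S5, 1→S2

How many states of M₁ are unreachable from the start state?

BFS from S5 reaches {S2, S5}; the 4 state(s) S0, S1, S3, S4 are never visited.

4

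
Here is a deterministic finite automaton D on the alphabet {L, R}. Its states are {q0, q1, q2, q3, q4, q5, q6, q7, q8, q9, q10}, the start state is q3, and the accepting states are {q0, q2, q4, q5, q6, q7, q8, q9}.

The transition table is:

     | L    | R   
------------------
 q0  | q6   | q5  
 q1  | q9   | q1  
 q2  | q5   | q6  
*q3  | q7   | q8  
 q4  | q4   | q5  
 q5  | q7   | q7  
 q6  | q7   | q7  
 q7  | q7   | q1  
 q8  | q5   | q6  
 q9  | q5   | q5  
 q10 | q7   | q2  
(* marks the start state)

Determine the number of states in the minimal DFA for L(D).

States {q0,q2,q4,q10} cannot be reached from the start state, so discard them.
P0 = {q5,q6,q7,q8,q9} | {q1,q3}.
On input R, block {q5,q6,q7,q8,q9} splits into {q5,q6,q8,q9} and {q7}.
On input L, block {q5,q6,q8,q9} splits into {q5,q6} and {q8,q9}.
On input L, block {q1,q3} splits into {q1} and {q3}.
The partition is now stable with 5 blocks: {q5,q6} | {q1} | {q7} | {q8,q9} | {q3}.

5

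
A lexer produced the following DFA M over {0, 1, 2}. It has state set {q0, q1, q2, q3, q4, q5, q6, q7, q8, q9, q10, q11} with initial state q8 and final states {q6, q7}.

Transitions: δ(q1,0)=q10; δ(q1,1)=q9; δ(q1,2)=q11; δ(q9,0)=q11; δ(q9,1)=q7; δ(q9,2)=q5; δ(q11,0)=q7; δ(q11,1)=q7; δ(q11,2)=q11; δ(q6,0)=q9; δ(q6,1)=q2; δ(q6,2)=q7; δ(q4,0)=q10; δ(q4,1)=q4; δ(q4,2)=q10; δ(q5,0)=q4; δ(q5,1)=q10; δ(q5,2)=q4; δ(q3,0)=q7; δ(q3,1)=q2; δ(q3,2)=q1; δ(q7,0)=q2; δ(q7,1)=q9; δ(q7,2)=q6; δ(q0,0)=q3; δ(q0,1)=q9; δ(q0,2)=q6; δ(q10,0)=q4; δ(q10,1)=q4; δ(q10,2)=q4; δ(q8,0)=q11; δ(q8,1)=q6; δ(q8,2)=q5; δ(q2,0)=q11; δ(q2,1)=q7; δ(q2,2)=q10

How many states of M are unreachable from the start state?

BFS from q8 reaches {q2, q4, q5, q6, q7, q8, q9, q10, q11}; the 3 state(s) q0, q1, q3 are never visited.

3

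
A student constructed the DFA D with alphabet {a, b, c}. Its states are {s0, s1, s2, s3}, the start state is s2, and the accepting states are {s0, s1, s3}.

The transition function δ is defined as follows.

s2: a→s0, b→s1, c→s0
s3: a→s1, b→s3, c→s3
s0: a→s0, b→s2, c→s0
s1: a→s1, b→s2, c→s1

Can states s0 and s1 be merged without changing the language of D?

Yes

First remove the unreachable states {s3}; 3 states remain.
Initial partition by acceptance: {s0,s1} | {s2}.
The partition is now stable with 2 blocks: {s0,s1} | {s2}.
s0 and s1 lie in the same block of the stable partition, so they are equivalent — no string distinguishes them.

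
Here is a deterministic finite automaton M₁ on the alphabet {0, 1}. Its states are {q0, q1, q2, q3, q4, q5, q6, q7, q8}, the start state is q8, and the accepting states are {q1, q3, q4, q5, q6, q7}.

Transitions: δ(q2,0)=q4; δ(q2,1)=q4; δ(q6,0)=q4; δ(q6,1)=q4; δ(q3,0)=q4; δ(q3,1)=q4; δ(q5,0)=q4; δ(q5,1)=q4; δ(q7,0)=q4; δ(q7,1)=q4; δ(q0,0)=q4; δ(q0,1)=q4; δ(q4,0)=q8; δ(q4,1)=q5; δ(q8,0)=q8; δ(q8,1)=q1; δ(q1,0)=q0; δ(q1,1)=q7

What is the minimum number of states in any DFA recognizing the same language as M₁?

First remove the unreachable states {q2,q3,q6}; 6 states remain.
Start with accepting vs non-accepting: {q1,q4,q5,q7} | {q0,q8}.
On input 0, block {q1,q4,q5,q7} splits into {q1,q4} and {q5,q7}.
Refine {q0,q8} on symbol 0: members go to different blocks, giving {q0} and {q8}.
On input 0, block {q1,q4} splits into {q1} and {q4}.
The partition is now stable with 5 blocks: {q1} | {q0} | {q5,q7} | {q8} | {q4}.

5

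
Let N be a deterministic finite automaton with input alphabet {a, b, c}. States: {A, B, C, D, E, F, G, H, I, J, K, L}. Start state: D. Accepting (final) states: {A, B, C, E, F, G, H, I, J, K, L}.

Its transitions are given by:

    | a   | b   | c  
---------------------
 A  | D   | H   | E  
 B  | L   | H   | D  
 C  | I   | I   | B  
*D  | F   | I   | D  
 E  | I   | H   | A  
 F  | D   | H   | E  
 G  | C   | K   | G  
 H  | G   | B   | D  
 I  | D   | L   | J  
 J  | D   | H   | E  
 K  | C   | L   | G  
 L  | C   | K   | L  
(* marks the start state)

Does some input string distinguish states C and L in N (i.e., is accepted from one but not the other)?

Yes

Start with accepting vs non-accepting: {A,B,C,E,F,G,H,I,J,K,L} | {D}.
Split {A,B,C,E,F,G,H,I,J,K,L} by δ(·,a) → {B,C,E,G,H,K,L} and {A,F,I,J}.
Refine {B,C,E,G,H,K,L} on symbol a: members go to different blocks, giving {B,G,H,K,L} and {C,E}.
On input a, block {B,G,H,K,L} splits into {G,K,L} and {B,H}.
On input b, block {A,F,I,J} splits into {A,F,J} and {I}.
Split {C,E} by δ(·,b) → {C} and {E}.
No further refinement is possible. Final partition (7 blocks): {G,K,L} | {D} | {A,F,J} | {C} | {B,H} | {I} | {E}.
C and L end up in different blocks, so they are distinguishable. For instance, the string 'aa' is accepted from only L.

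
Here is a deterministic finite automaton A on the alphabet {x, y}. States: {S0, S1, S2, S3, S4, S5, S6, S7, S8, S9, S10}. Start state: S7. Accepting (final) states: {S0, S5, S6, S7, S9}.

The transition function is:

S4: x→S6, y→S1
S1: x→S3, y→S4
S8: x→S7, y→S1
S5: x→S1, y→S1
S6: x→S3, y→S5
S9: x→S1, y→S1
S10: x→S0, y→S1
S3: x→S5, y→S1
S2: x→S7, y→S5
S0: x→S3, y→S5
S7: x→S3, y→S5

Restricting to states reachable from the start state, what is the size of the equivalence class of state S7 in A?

2

Reachable states from the start: {S1,S3,S4,S5,S6,S7}. Unreachable: {S0,S2,S8,S9,S10} — drop them.
Start with accepting vs non-accepting: {S5,S6,S7} | {S1,S3,S4}.
Refine {S5,S6,S7} on symbol y: members go to different blocks, giving {S6,S7} and {S5}.
Split {S1,S3,S4} by δ(·,x) → {S1} and {S3} and {S4}.
The partition is now stable with 5 blocks: {S6,S7} | {S1} | {S5} | {S3} | {S4}.
The equivalence class containing S7 is {S6,S7}, of size 2.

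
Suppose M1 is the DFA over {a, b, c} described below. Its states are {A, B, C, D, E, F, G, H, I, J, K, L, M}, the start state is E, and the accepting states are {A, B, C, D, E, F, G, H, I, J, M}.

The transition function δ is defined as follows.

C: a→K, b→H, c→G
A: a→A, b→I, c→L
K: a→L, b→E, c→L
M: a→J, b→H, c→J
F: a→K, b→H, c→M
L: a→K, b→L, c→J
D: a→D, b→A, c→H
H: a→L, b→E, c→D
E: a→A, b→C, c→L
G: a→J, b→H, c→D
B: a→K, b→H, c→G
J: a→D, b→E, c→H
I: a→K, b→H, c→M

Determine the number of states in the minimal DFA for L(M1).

7

Reachable states from the start: {A,C,D,E,G,H,I,J,K,L,M}. Unreachable: {B,F} — drop them.
Initial partition by acceptance: {A,C,D,E,G,H,I,J,M} | {K,L}.
Split {A,C,D,E,G,H,I,J,M} by δ(·,a) → {A,D,E,G,J,M} and {C,H,I}.
Refine {A,D,E,G,J,M} on symbol b: members go to different blocks, giving {A,E,G,M} and {D,J}.
Split {A,E,G,M} by δ(·,a) → {A,E} and {G,M}.
Refine {K,L} on symbol b: members go to different blocks, giving {K} and {L}.
Split {C,H,I} by δ(·,a) → {C,I} and {H}.
No further refinement is possible. Final partition (7 blocks): {A,E} | {K} | {C,I} | {D,J} | {G,M} | {L} | {H}.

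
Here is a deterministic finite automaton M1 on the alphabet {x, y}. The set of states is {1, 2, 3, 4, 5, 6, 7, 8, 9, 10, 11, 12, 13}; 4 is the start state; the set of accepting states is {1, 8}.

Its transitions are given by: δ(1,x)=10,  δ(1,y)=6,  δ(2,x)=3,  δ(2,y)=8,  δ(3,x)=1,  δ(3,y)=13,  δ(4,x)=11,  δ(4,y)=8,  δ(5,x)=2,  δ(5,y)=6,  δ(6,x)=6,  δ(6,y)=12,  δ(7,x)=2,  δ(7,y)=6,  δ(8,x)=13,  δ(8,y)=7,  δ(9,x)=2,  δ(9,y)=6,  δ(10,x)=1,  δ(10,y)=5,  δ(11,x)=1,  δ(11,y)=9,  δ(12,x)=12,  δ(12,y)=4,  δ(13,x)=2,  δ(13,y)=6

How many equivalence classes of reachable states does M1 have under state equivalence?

All states are reachable from the start state.
Initial partition by acceptance: {1,8} | {2,3,4,5,6,7,9,10,11,12,13}.
Refine {2,3,4,5,6,7,9,10,11,12,13} on symbol x: members go to different blocks, giving {2,4,5,6,7,9,12,13} and {3,10,11}.
Split {1,8} by δ(·,x) → {1} and {8}.
Split {2,4,5,6,7,9,12,13} by δ(·,x) → {5,6,7,9,12,13} and {2,4}.
Refine {5,6,7,9,12,13} on symbol x: members go to different blocks, giving {5,7,9,13} and {6,12}.
On input y, block {6,12} splits into {6} and {12}.
No further refinement is possible. Final partition (7 blocks): {1} | {5,7,9,13} | {3,10,11} | {8} | {2,4} | {6} | {12}.

7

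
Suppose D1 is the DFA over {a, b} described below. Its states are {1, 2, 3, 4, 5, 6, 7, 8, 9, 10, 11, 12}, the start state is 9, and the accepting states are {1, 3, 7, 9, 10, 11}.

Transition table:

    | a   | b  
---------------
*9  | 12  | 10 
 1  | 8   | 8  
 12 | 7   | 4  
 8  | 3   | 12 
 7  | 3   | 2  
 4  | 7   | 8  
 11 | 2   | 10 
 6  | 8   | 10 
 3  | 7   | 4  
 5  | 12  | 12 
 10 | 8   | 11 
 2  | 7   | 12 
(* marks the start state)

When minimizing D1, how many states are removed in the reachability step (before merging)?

3

BFS from 9 reaches {2, 3, 4, 7, 8, 9, 10, 11, 12}; the 3 state(s) 1, 5, 6 are never visited.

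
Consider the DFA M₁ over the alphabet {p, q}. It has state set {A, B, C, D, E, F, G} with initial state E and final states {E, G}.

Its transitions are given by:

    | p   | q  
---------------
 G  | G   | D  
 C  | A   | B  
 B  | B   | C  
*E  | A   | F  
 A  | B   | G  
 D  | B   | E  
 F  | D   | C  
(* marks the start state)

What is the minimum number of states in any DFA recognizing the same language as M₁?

Every state is reachable, so we keep all 7.
P0 = {E,G} | {A,B,C,D,F}.
Split {E,G} by δ(·,p) → {E} and {G}.
Refine {A,B,C,D,F} on symbol q: members go to different blocks, giving {B,C,F} and {A} and {D}.
Refine {B,C,F} on symbol p: members go to different blocks, giving {B} and {C} and {F}.
No further refinement is possible. Final partition (7 blocks): {E} | {B} | {G} | {A} | {D} | {C} | {F}.

7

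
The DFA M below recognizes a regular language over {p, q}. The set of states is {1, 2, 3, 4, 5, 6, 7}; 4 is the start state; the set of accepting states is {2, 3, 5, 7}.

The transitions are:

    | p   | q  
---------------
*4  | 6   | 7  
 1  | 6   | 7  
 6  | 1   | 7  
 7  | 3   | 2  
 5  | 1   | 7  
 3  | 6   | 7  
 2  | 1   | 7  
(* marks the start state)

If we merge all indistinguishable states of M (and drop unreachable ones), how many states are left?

3

States {5} cannot be reached from the start state, so discard them.
Start with accepting vs non-accepting: {2,3,7} | {1,4,6}.
Split {2,3,7} by δ(·,p) → {2,3} and {7}.
No further refinement is possible. Final partition (3 blocks): {2,3} | {1,4,6} | {7}.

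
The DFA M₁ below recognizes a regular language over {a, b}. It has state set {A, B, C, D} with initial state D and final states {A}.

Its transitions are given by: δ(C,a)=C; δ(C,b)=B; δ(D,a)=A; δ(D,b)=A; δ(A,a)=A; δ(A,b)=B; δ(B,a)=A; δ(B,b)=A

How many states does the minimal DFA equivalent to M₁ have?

Reachable states from the start: {A,B,D}. Unreachable: {C} — drop them.
Start with accepting vs non-accepting: {A} | {B,D}.
The partition is now stable with 2 blocks: {A} | {B,D}.

2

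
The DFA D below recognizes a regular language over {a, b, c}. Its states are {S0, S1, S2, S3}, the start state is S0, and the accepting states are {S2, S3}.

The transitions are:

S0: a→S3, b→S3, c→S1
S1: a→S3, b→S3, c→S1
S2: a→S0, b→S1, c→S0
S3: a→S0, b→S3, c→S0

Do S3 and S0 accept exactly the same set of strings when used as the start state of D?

No

First remove the unreachable states {S2}; 3 states remain.
Start with accepting vs non-accepting: {S3} | {S0,S1}.
The partition is now stable with 2 blocks: {S3} | {S0,S1}.
S3 and S0 end up in different blocks, so they are distinguishable. For instance, the string 'ε' is accepted from only S3.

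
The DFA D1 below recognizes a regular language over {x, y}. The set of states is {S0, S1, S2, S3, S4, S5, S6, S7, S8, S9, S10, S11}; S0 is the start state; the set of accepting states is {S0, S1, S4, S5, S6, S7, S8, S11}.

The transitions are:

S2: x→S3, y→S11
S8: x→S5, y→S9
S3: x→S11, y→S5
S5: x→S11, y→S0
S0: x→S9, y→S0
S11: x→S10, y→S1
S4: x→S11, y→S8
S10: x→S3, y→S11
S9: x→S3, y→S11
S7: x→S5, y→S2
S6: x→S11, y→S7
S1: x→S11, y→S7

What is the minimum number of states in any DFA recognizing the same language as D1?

7

Reachable states from the start: {S0,S1,S2,S3,S5,S7,S9,S10,S11}. Unreachable: {S4,S6,S8} — drop them.
Start with accepting vs non-accepting: {S0,S1,S5,S7,S11} | {S2,S3,S9,S10}.
Refine {S0,S1,S5,S7,S11} on symbol x: members go to different blocks, giving {S1,S5,S7} and {S0,S11}.
Refine {S1,S5,S7} on symbol x: members go to different blocks, giving {S1,S5} and {S7}.
On input y, block {S1,S5} splits into {S1} and {S5}.
On input x, block {S2,S3,S9,S10} splits into {S2,S9,S10} and {S3}.
On input y, block {S0,S11} splits into {S0} and {S11}.
The partition is now stable with 7 blocks: {S1} | {S2,S9,S10} | {S0} | {S7} | {S5} | {S3} | {S11}.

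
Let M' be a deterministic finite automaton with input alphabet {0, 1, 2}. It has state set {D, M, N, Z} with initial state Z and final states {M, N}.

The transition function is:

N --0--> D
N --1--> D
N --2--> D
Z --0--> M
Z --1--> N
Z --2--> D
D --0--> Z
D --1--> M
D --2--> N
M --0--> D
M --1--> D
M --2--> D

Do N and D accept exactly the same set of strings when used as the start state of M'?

No

All states are reachable from the start state.
Start with accepting vs non-accepting: {M,N} | {D,Z}.
Refine {D,Z} on symbol 0: members go to different blocks, giving {Z} and {D}.
Stable partition: {M,N} | {Z} | {D} — 3 equivalence classes.
N and D end up in different blocks, so they are distinguishable. For instance, the string 'ε' is accepted from only N.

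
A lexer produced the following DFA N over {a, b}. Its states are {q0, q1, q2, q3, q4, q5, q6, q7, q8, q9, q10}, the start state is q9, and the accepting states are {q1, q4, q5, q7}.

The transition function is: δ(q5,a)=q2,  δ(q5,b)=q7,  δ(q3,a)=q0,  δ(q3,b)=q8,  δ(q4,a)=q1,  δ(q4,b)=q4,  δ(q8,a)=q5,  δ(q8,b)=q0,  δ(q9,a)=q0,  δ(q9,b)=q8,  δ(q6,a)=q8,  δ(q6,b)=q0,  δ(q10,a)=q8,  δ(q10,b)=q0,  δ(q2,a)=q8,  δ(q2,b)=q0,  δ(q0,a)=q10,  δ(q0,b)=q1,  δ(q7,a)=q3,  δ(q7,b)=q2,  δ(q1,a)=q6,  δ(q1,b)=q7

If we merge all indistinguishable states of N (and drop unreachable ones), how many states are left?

Reachable states from the start: {q0,q1,q2,q3,q5,q6,q7,q8,q9,q10}. Unreachable: {q4} — drop them.
Start with accepting vs non-accepting: {q1,q5,q7} | {q0,q2,q3,q6,q8,q9,q10}.
On input b, block {q1,q5,q7} splits into {q1,q5} and {q7}.
Split {q0,q2,q3,q6,q8,q9,q10} by δ(·,a) → {q0,q2,q3,q6,q9,q10} and {q8}.
On input a, block {q0,q2,q3,q6,q9,q10} splits into {q0,q3,q9} and {q2,q6,q10}.
Split {q0,q3,q9} by δ(·,a) → {q3,q9} and {q0}.
The partition is now stable with 6 blocks: {q1,q5} | {q3,q9} | {q7} | {q8} | {q2,q6,q10} | {q0}.

6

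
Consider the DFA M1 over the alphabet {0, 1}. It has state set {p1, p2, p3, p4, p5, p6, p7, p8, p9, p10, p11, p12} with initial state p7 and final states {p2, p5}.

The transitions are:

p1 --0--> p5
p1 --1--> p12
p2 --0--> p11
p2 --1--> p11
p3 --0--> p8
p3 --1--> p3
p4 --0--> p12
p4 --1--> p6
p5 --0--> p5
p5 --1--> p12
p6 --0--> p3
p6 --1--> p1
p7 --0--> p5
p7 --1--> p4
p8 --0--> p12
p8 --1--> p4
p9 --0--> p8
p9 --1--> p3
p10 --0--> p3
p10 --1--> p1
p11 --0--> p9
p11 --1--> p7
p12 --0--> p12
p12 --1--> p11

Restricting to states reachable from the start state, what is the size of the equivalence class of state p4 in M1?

States {p2,p10} cannot be reached from the start state, so discard them.
Initial partition by acceptance: {p5} | {p1,p3,p4,p6,p7,p8,p9,p11,p12}.
On input 0, block {p1,p3,p4,p6,p7,p8,p9,p11,p12} splits into {p3,p4,p6,p8,p9,p11,p12} and {p1,p7}.
Refine {p3,p4,p6,p8,p9,p11,p12} on symbol 1: members go to different blocks, giving {p3,p4,p8,p9,p12} and {p6,p11}.
Refine {p3,p4,p8,p9,p12} on symbol 1: members go to different blocks, giving {p3,p8,p9} and {p4,p12}.
Refine {p3,p8,p9} on symbol 0: members go to different blocks, giving {p3,p9} and {p8}.
The partition is now stable with 6 blocks: {p5} | {p3,p9} | {p1,p7} | {p6,p11} | {p4,p12} | {p8}.
The equivalence class containing p4 is {p4,p12}, of size 2.

2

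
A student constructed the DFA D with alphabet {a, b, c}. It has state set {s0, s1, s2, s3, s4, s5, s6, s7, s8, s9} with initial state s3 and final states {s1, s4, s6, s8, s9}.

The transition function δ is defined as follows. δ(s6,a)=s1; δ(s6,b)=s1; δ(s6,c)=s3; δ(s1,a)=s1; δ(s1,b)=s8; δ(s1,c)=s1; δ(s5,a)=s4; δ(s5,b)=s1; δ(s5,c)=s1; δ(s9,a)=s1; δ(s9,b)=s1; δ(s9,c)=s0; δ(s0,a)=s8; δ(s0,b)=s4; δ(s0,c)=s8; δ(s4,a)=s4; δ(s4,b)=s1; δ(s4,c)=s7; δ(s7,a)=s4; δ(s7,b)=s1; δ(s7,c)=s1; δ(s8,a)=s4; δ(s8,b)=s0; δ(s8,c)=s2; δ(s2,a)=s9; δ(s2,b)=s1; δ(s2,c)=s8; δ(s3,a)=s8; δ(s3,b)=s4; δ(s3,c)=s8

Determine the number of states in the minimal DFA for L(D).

7

States {s5,s6} cannot be reached from the start state, so discard them.
Initial partition by acceptance: {s1,s4,s8,s9} | {s0,s2,s3,s7}.
On input b, block {s1,s4,s8,s9} splits into {s1,s4,s9} and {s8}.
Split {s1,s4,s9} by δ(·,b) → {s4,s9} and {s1}.
Split {s4,s9} by δ(·,a) → {s4} and {s9}.
Refine {s0,s2,s3,s7} on symbol a: members go to different blocks, giving {s0,s3} and {s2} and {s7}.
The partition is now stable with 7 blocks: {s4} | {s0,s3} | {s8} | {s1} | {s9} | {s2} | {s7}.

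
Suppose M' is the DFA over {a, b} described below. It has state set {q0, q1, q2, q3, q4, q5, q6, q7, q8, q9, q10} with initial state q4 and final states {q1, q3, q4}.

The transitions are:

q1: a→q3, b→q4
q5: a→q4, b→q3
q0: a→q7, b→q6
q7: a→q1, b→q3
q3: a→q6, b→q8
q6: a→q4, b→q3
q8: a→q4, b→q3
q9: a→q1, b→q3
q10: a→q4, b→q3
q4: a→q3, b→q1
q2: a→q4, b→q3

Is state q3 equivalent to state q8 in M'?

No

Reachable states from the start: {q1,q3,q4,q6,q8}. Unreachable: {q0,q2,q5,q7,q9,q10} — drop them.
Initial partition by acceptance: {q1,q3,q4} | {q6,q8}.
On input a, block {q1,q3,q4} splits into {q1,q4} and {q3}.
The partition is now stable with 3 blocks: {q1,q4} | {q6,q8} | {q3}.
q3 and q8 end up in different blocks, so they are distinguishable. For instance, the string 'ε' is accepted from only q3.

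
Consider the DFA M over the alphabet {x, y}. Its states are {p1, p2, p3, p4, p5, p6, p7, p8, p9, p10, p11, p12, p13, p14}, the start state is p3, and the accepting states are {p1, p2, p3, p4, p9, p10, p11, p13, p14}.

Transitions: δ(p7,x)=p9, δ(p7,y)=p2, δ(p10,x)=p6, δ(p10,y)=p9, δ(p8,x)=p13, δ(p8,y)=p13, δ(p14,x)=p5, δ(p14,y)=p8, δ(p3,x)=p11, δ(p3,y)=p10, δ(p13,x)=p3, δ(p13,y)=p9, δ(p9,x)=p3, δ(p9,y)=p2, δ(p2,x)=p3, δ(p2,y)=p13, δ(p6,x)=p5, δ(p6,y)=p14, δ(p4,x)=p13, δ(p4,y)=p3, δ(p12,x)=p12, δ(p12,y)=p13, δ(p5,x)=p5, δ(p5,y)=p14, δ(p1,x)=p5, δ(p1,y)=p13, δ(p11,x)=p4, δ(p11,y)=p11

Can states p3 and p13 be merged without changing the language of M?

No

Reachable states from the start: {p2,p3,p4,p5,p6,p8,p9,p10,p11,p13,p14}. Unreachable: {p1,p7,p12} — drop them.
Initial partition by acceptance: {p2,p3,p4,p9,p10,p11,p13,p14} | {p5,p6,p8}.
Refine {p2,p3,p4,p9,p10,p11,p13,p14} on symbol x: members go to different blocks, giving {p2,p3,p4,p9,p11,p13} and {p10,p14}.
Split {p2,p3,p4,p9,p11,p13} by δ(·,y) → {p2,p4,p9,p11,p13} and {p3}.
Refine {p2,p4,p9,p11,p13} on symbol x: members go to different blocks, giving {p2,p9,p13} and {p4,p11}.
Split {p5,p6,p8} by δ(·,x) → {p5,p6} and {p8}.
Split {p10,p14} by δ(·,y) → {p10} and {p14}.
Split {p4,p11} by δ(·,x) → {p4} and {p11}.
The partition is now stable with 8 blocks: {p2,p9,p13} | {p5,p6} | {p10} | {p3} | {p4} | {p8} | {p14} | {p11}.
p3 and p13 end up in different blocks, so they are distinguishable. For instance, the string 'yx' is accepted from only p13.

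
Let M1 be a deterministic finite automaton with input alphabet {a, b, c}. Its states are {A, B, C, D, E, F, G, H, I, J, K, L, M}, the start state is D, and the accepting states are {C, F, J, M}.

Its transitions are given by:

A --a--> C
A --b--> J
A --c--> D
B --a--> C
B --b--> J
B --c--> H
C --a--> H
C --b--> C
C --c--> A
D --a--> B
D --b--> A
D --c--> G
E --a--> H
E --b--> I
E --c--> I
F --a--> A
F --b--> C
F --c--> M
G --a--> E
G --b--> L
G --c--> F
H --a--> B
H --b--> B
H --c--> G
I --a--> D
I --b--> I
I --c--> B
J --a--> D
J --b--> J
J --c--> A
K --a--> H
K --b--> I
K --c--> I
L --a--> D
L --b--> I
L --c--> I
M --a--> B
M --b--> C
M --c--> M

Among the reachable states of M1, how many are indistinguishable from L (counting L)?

2

First remove the unreachable states {K}; 12 states remain.
Start with accepting vs non-accepting: {C,F,J,M} | {A,B,D,E,G,H,I,L}.
Split {C,F,J,M} by δ(·,c) → {C,J} and {F,M}.
On input a, block {A,B,D,E,G,H,I,L} splits into {D,E,G,H,I,L} and {A,B}.
On input a, block {D,E,G,H,I,L} splits into {E,G,I,L} and {D,H}.
Split {E,G,I,L} by δ(·,a) → {E,I,L} and {G}.
Refine {E,I,L} on symbol c: members go to different blocks, giving {E,L} and {I}.
Stable partition: {C,J} | {E,L} | {F,M} | {A,B} | {D,H} | {G} | {I} — 7 equivalence classes.
The equivalence class containing L is {E,L}, of size 2.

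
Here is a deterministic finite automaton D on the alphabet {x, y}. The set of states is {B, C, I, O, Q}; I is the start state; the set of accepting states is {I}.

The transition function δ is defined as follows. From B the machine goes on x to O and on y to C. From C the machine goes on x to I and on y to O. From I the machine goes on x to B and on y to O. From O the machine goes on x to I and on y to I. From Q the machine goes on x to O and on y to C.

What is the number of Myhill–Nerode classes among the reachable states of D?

4

Reachable states from the start: {B,C,I,O}. Unreachable: {Q} — drop them.
Initial partition by acceptance: {I} | {B,C,O}.
Refine {B,C,O} on symbol x: members go to different blocks, giving {C,O} and {B}.
Split {C,O} by δ(·,y) → {O} and {C}.
No further refinement is possible. Final partition (4 blocks): {I} | {O} | {B} | {C}.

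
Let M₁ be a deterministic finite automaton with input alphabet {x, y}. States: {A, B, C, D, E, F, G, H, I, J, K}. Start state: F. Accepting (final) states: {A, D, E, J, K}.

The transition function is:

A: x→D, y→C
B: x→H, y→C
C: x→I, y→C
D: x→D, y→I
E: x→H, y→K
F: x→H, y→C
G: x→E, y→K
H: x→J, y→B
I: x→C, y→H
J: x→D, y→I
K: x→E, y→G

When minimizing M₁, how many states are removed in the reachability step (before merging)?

BFS from F reaches {B, C, D, F, H, I, J}; the 4 state(s) A, E, G, K are never visited.

4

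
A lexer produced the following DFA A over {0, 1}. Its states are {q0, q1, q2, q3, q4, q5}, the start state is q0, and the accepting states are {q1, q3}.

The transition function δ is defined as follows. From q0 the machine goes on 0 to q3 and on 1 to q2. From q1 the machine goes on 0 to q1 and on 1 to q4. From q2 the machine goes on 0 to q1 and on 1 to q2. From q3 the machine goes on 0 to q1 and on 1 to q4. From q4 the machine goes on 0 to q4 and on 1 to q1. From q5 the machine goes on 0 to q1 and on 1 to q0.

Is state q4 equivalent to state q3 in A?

Reachable states from the start: {q0,q1,q2,q3,q4}. Unreachable: {q5} — drop them.
P0 = {q1,q3} | {q0,q2,q4}.
Split {q0,q2,q4} by δ(·,0) → {q0,q2} and {q4}.
Stable partition: {q1,q3} | {q0,q2} | {q4} — 3 equivalence classes.
q4 and q3 end up in different blocks, so they are distinguishable. For instance, the string 'ε' is accepted from only q3.

No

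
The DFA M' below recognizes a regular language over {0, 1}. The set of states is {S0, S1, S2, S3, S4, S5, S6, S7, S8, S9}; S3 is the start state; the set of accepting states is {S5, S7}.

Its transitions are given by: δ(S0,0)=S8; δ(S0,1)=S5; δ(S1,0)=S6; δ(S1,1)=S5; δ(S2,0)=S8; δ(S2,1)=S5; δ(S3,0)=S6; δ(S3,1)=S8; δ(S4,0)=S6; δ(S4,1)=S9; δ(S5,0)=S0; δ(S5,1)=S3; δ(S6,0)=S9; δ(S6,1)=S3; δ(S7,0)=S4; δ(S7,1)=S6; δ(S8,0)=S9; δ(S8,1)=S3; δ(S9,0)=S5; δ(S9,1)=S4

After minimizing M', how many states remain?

6

First remove the unreachable states {S1,S2,S7}; 7 states remain.
P0 = {S5} | {S0,S3,S4,S6,S8,S9}.
On input 0, block {S0,S3,S4,S6,S8,S9} splits into {S0,S3,S4,S6,S8} and {S9}.
On input 0, block {S0,S3,S4,S6,S8} splits into {S0,S3,S4} and {S6,S8}.
On input 1, block {S0,S3,S4} splits into {S0} and {S3} and {S4}.
Stable partition: {S5} | {S0} | {S9} | {S6,S8} | {S3} | {S4} — 6 equivalence classes.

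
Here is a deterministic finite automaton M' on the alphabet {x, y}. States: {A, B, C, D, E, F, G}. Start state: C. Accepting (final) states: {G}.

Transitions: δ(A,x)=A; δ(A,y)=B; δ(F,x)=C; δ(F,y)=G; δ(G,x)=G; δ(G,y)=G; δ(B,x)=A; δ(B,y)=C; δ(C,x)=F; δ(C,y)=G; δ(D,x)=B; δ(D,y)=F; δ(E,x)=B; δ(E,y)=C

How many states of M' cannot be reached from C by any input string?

4

BFS from C reaches {C, F, G}; the 4 state(s) A, B, D, E are never visited.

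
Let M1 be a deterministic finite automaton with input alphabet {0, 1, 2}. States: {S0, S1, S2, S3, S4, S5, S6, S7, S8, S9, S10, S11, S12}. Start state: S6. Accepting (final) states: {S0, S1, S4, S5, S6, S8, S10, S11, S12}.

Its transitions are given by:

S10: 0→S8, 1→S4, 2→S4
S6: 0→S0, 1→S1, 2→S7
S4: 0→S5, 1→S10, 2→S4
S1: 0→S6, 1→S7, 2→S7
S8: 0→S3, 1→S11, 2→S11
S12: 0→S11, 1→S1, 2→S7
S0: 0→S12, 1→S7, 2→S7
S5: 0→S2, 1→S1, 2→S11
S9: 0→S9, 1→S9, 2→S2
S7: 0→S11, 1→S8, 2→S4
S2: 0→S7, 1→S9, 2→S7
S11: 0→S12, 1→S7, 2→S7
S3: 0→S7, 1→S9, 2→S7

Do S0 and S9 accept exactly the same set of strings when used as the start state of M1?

Start with accepting vs non-accepting: {S0,S1,S4,S5,S6,S8,S10,S11,S12} | {S2,S3,S7,S9}.
On input 0, block {S0,S1,S4,S5,S6,S8,S10,S11,S12} splits into {S0,S1,S4,S6,S10,S11,S12} and {S5,S8}.
Refine {S0,S1,S4,S6,S10,S11,S12} on symbol 0: members go to different blocks, giving {S0,S1,S6,S11,S12} and {S4,S10}.
Refine {S0,S1,S6,S11,S12} on symbol 1: members go to different blocks, giving {S0,S1,S11} and {S6,S12}.
On input 0, block {S2,S3,S7,S9} splits into {S2,S3,S9} and {S7}.
Refine {S2,S3,S9} on symbol 0: members go to different blocks, giving {S2,S3} and {S9}.
The partition is now stable with 7 blocks: {S0,S1,S11} | {S2,S3} | {S5,S8} | {S4,S10} | {S6,S12} | {S7} | {S9}.
S0 and S9 end up in different blocks, so they are distinguishable. For instance, the string 'ε' is accepted from only S0.

No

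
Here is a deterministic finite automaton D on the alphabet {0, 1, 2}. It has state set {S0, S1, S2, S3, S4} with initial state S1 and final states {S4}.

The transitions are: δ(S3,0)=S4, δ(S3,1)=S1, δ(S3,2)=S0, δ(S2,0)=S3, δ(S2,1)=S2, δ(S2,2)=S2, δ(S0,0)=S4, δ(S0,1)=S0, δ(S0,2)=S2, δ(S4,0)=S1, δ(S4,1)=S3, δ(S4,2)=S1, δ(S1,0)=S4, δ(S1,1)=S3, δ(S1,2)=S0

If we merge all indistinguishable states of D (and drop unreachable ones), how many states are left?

4

Every state is reachable, so we keep all 5.
P0 = {S4} | {S0,S1,S2,S3}.
Refine {S0,S1,S2,S3} on symbol 0: members go to different blocks, giving {S0,S1,S3} and {S2}.
On input 2, block {S0,S1,S3} splits into {S1,S3} and {S0}.
The partition is now stable with 4 blocks: {S4} | {S1,S3} | {S2} | {S0}.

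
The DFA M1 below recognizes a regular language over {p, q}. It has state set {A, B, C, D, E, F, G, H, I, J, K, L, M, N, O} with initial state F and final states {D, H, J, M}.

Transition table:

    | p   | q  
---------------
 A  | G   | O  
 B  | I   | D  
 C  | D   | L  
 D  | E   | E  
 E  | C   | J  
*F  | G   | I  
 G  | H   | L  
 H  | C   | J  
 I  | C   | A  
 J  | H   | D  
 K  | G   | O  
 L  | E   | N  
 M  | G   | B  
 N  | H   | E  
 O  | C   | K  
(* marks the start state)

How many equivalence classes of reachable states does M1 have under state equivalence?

10

States {B,M} cannot be reached from the start state, so discard them.
Start with accepting vs non-accepting: {D,H,J} | {A,C,E,F,G,I,K,L,N,O}.
Split {D,H,J} by δ(·,p) → {D,H} and {J}.
Split {D,H} by δ(·,q) → {D} and {H}.
Split {A,C,E,F,G,I,K,L,N,O} by δ(·,p) → {A,E,F,I,K,L,O} and {G,N} and {C}.
Split {A,E,F,I,K,L,O} by δ(·,p) → {A,F,K} and {E,I,O} and {L}.
Split {G,N} by δ(·,q) → {G} and {N}.
Refine {E,I,O} on symbol q: members go to different blocks, giving {I,O} and {E}.
No further refinement is possible. Final partition (10 blocks): {D} | {A,F,K} | {J} | {H} | {G} | {C} | {I,O} | {L} | {N} | {E}.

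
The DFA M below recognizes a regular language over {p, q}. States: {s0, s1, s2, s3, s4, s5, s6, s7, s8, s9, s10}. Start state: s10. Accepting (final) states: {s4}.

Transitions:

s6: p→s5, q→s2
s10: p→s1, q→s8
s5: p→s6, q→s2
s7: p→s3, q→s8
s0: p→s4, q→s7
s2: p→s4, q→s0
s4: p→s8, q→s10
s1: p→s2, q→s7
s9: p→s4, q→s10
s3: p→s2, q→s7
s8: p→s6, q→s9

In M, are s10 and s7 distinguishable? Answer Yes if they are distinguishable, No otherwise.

No

All states are reachable from the start state.
P0 = {s4} | {s0,s1,s2,s3,s5,s6,s7,s8,s9,s10}.
Refine {s0,s1,s2,s3,s5,s6,s7,s8,s9,s10} on symbol p: members go to different blocks, giving {s1,s3,s5,s6,s7,s8,s10} and {s0,s2,s9}.
Refine {s1,s3,s5,s6,s7,s8,s10} on symbol p: members go to different blocks, giving {s5,s6,s7,s8,s10} and {s1,s3}.
Refine {s5,s6,s7,s8,s10} on symbol p: members go to different blocks, giving {s5,s6,s8} and {s7,s10}.
Split {s0,s2,s9} by δ(·,q) → {s0,s9} and {s2}.
On input q, block {s5,s6,s8} splits into {s5,s6} and {s8}.
The partition is now stable with 7 blocks: {s4} | {s5,s6} | {s0,s9} | {s1,s3} | {s7,s10} | {s2} | {s8}.
s10 and s7 lie in the same block of the stable partition, so they are equivalent — no string distinguishes them.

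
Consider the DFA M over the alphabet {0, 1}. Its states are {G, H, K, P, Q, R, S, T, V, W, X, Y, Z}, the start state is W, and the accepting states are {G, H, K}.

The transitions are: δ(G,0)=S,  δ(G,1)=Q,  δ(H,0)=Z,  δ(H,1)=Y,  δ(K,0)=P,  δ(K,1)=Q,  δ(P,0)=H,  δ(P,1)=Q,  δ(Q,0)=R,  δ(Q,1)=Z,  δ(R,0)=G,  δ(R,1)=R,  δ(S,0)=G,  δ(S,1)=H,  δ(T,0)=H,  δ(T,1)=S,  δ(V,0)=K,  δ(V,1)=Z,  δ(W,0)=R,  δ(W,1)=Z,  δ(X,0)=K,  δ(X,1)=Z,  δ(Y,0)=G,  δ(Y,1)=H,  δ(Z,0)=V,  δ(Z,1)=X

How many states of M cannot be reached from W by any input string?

BFS from W reaches {G, H, K, P, Q, R, S, V, W, X, Y, Z}; the 1 state(s) T are never visited.

1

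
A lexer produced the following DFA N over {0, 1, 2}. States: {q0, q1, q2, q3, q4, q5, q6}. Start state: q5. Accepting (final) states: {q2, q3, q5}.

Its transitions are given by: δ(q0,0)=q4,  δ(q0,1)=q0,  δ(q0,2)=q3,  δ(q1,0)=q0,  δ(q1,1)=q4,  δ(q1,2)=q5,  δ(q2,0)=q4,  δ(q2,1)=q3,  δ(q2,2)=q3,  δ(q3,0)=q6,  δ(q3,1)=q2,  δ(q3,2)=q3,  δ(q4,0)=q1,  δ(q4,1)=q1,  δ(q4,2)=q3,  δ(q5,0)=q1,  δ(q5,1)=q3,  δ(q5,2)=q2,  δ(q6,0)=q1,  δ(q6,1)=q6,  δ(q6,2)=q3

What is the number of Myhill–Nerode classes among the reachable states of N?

Every state is reachable, so we keep all 7.
Start with accepting vs non-accepting: {q2,q3,q5} | {q0,q1,q4,q6}.
Stable partition: {q2,q3,q5} | {q0,q1,q4,q6} — 2 equivalence classes.

2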